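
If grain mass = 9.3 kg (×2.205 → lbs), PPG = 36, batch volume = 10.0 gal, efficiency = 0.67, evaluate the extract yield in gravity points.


points = lbs × PPG × eff / vol
lbs = 9.3 × 2.205 = 20.5065
points = 20.5065 × 36 × 0.67 / 10.0

49.4617 points


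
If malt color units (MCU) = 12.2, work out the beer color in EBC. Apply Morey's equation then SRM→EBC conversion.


SRM = 1.4922·MCU^0.6859;  EBC = SRM·1.97
SRM = 1.4922·12.2^0.6859 = 8.2978
EBC = 8.2978·1.97

16.3466 EBC


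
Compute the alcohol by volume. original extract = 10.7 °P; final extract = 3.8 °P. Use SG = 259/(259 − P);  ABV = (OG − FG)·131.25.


OG = 259/(259 − 10.7) = 1.0431
FG = 259/(259 − 3.8) = 1.0149
ABV = (1.0431 − 1.0149)·131.25

3.7016 % ABV


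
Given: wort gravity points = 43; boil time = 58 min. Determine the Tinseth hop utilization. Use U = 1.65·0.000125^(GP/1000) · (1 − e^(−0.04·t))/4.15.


bigness = 1.65·0.000125^(43/1000) = 1.1211
boil_factor = (1 − e^(−0.04·58))/4.15 = 0.2173
U = 1.1211 · 0.2173

0.2436


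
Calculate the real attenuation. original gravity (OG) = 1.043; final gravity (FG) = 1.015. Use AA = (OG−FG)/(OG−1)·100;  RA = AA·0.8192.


AA = (1.043 − 1.015)/(1.043 − 1)·100 = 65.1163
RA = 65.1163·0.8192

53.3433 %


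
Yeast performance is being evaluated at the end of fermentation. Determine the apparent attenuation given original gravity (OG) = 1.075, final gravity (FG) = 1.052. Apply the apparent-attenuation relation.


AA = (OG − FG)/(OG − 1) · 100
AA = (1.075 − 1.052)/(1.075 − 1) · 100

30.6667 %


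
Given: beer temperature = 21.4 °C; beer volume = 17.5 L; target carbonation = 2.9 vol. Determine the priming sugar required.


residual = 14.695·(0.01821 + 0.09011·e^(−0.04·T));  sugar = (target − residual)·4.0·V
residual = 14.695·(0.01821 + 0.09011·e^(−0.04·21.4)) = 0.8302
sugar = (2.9 − 0.8302)·4.0·17.5

144.8875 g


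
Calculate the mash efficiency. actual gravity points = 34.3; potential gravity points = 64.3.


efficiency = actual / potential × 100
efficiency = 34.3 / 64.3 × 100

53.3437 %


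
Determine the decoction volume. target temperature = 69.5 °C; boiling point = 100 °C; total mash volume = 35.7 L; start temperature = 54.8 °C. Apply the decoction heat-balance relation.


V_dec = V_total·(T_target − T_start)/(T_boil − T_start)
V_dec = 35.7·(69.5 − 54.8)/(100 − 54.8)

11.6104 L


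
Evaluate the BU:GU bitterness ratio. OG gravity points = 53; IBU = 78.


BU:GU = IBU / OG_points
BU:GU = 78 / 53

1.4717


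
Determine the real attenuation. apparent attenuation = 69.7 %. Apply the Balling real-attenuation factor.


RA = AA · 0.8192
RA = 69.7 · 0.8192

57.0982 %


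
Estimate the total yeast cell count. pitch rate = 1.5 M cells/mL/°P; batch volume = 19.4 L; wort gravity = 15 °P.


cells (billions) = rate · V_L · °P
cells = 1.5 · 19.4 · 15

436.5000 billion cells


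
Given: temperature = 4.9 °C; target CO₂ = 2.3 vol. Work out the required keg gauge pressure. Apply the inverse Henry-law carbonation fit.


psi = vols/(0.01821 + 0.09011·e^(−0.04·T)) − 14.695
psi = 2.3/(0.01821 + 0.09011·e^(−0.04·4.9)) − 14.695

10.2287 psi


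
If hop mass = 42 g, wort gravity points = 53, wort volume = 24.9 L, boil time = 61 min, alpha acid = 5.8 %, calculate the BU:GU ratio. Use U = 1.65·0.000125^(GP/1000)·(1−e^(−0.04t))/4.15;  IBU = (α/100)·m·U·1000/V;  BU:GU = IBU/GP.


U = 1.65·0.000125^(53/1000)·(1−e^(−0.04·61))/4.15 = 0.2254
IBU = (5.8/100)·42·0.2254·1000/24.9 = 22.0518
BU:GU = 22.0518/53

0.4161


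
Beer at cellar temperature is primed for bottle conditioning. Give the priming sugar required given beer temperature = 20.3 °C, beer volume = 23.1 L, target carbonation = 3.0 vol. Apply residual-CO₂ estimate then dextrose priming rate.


residual = 14.695·(0.01821 + 0.09011·e^(−0.04·T));  sugar = (target − residual)·4.0·V
residual = 14.695·(0.01821 + 0.09011·e^(−0.04·20.3)) = 0.8555
sugar = (3.0 − 0.8555)·4.0·23.1

198.1532 g


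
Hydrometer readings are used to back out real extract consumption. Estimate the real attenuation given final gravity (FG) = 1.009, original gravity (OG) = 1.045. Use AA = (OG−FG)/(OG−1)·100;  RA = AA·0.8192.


AA = (1.045 − 1.009)/(1.045 − 1)·100 = 80.0000
RA = 80.0000·0.8192

65.5360 %


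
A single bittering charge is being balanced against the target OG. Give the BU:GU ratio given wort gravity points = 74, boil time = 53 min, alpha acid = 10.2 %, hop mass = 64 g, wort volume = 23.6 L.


U = 1.65·0.000125^(GP/1000)·(1−e^(−0.04t))/4.15;  IBU = (α/100)·m·U·1000/V;  BU:GU = IBU/GP
U = 1.65·0.000125^(74/1000)·(1−e^(−0.04·53))/4.15 = 0.1799
IBU = (10.2/100)·64·0.1799·1000/23.6 = 49.7671
BU:GU = 49.7671/74

0.6725


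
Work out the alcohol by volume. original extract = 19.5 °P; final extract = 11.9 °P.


SG = 259/(259 − P);  ABV = (OG − FG)·131.25
OG = 259/(259 − 19.5) = 1.0814
FG = 259/(259 − 11.9) = 1.0482
ABV = (1.0814 − 1.0482)·131.25

4.3655 % ABV


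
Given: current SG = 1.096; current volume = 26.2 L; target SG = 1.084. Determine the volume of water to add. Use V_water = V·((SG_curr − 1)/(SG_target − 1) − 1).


V_water = 26.2·((1.096 − 1)/(1.084 − 1) − 1)

3.7429 L


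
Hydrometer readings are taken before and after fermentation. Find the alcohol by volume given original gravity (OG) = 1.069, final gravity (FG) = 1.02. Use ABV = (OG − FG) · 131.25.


ABV = (1.069 − 1.02) · 131.25

6.4312 % ABV


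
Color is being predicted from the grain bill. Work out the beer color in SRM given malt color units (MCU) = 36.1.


SRM = 1.4922 · MCU^0.6859
SRM = 1.4922 · 36.1^0.6859

17.4631 SRM


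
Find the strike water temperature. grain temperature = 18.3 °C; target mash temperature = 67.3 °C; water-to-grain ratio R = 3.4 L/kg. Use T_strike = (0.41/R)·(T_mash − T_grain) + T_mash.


T_strike = (0.41/3.4)·(67.3 − 18.3) + 67.3

73.2088 °C


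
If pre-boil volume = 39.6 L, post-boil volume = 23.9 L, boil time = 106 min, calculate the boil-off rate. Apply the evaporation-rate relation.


rate = (V_pre − V_post) / (t_min/60)
rate = (39.6 − 23.9) / (106/60)

8.8868 L/hr


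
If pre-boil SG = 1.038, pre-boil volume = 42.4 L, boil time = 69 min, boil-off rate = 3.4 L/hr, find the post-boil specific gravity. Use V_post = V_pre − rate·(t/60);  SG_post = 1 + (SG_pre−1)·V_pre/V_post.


V_post = 42.4 − 3.4·(69/60) = 38.4900
SG_post = 1 + (1.038 − 1)·42.4/38.4900

1.0419


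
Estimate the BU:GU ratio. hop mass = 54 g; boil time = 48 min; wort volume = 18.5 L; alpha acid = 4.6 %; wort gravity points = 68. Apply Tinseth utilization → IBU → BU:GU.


U = 1.65·0.000125^(GP/1000)·(1−e^(−0.04t))/4.15;  IBU = (α/100)·m·U·1000/V;  BU:GU = IBU/GP
U = 1.65·0.000125^(68/1000)·(1−e^(−0.04·48))/4.15 = 0.1842
IBU = (4.6/100)·54·0.1842·1000/18.5 = 24.7260
BU:GU = 24.7260/68

0.3636


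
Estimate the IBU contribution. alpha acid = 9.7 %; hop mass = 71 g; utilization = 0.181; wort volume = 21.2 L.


IBU = (α/100)·mass·U·1000 / V
IBU = (9.7/100)·71·0.181·1000 / 21.2

58.7994 IBU


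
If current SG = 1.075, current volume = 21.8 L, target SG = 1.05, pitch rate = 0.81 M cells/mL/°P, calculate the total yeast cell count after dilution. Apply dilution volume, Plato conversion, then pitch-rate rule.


V_w = V·((SG_c−1)/(SG_t−1)−1);  °P = 259 − 259/SG_t;  cells = rate·(V+V_w)·°P
V_w = 21.8·((1.075−1)/(1.05−1)−1) = 10.9000
V_final = 21.8 + 10.9000 = 32.7000
°P = 259 − 259/1.05 = 12.3333
cells = 0.81·32.7000·12.3333

326.6730 billion cells


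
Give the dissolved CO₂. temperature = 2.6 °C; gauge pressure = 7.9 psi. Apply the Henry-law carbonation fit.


vols = (P + 14.695)·(0.01821 + 0.09011·e^(−0.04·T))
vols = (7.9 + 14.695)·(0.01821 + 0.09011·e^(−0.04·2.6))

2.2464 volumes


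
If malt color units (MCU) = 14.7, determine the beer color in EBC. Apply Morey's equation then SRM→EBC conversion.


SRM = 1.4922·MCU^0.6859;  EBC = SRM·1.97
SRM = 1.4922·14.7^0.6859 = 9.4295
EBC = 9.4295·1.97

18.5762 EBC


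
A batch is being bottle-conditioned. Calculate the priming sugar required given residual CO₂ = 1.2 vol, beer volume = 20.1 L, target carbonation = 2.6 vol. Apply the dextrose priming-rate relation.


sugar = (target − residual)·4.0·V
sugar = (2.6 − 1.2)·4.0·20.1

112.5600 g


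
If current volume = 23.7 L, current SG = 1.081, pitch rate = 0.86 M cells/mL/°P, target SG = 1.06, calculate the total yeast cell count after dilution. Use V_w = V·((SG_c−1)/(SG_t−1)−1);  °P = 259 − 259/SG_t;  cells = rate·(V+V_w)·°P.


V_w = 23.7·((1.081−1)/(1.06−1)−1) = 8.2950
V_final = 23.7 + 8.2950 = 31.9950
°P = 259 − 259/1.06 = 14.6604
cells = 0.86·31.9950·14.6604

403.3905 billion cells


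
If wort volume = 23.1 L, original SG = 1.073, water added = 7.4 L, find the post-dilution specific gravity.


SG_new = 1 + (SG_old − 1)·V_old/(V_old + V_water)
pts = (1.073 − 1)·1000·23.1/(23.1 + 7.4) = 55.2885
SG_new = 1 + 55.2885/1000

1.0553


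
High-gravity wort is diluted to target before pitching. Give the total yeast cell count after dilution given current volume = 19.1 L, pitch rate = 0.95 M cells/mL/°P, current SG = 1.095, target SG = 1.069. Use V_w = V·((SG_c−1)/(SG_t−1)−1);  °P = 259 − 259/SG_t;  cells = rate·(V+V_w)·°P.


V_w = 19.1·((1.095−1)/(1.069−1)−1) = 7.1971
V_final = 19.1 + 7.1971 = 26.2971
°P = 259 − 259/1.069 = 16.7175
cells = 0.95·26.2971·16.7175

417.6405 billion cells


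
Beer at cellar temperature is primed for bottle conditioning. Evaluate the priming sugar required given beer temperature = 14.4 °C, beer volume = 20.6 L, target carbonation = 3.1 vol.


residual = 14.695·(0.01821 + 0.09011·e^(−0.04·T));  sugar = (target − residual)·4.0·V
residual = 14.695·(0.01821 + 0.09011·e^(−0.04·14.4)) = 1.0120
sugar = (3.1 − 1.0120)·4.0·20.6

172.0540 g


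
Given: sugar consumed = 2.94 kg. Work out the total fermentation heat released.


Q = m_sugar · 590 kJ/kg
Q = 2.94 · 590

1734.6000 kJ


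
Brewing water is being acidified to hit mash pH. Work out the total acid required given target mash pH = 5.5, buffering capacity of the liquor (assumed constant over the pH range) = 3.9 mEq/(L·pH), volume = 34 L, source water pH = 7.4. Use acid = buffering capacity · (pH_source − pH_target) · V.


acid = 3.9 · (7.4 − 5.5) · 34

251.9400 mEq


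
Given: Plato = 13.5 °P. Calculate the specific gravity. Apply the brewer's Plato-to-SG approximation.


SG = 259/(259 − P)
SG = 259/(259 − 13.5)

1.0550


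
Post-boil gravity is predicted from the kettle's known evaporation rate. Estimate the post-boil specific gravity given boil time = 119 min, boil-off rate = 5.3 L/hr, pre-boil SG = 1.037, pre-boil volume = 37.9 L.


V_post = V_pre − rate·(t/60);  SG_post = 1 + (SG_pre−1)·V_pre/V_post
V_post = 37.9 − 5.3·(119/60) = 27.3883
SG_post = 1 + (1.037 − 1)·37.9/27.3883

1.0512


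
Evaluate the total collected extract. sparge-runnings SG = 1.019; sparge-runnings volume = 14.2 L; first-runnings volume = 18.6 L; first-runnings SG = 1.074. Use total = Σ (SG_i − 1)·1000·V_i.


first = (1.074 − 1)·1000·18.6 = 1376.4000
sparge = (1.019 − 1)·1000·14.2 = 269.8000
total = 1376.4000 + 269.8000

1646.2000 gravity·L


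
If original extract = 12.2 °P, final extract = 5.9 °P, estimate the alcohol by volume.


SG = 259/(259 − P);  ABV = (OG − FG)·131.25
OG = 259/(259 − 12.2) = 1.0494
FG = 259/(259 − 5.9) = 1.0233
ABV = (1.0494 − 1.0233)·131.25

3.4285 % ABV


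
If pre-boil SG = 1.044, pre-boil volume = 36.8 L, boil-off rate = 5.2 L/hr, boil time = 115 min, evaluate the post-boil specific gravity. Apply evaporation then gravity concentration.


V_post = V_pre − rate·(t/60);  SG_post = 1 + (SG_pre−1)·V_pre/V_post
V_post = 36.8 − 5.2·(115/60) = 26.8333
SG_post = 1 + (1.044 − 1)·36.8/26.8333

1.0603


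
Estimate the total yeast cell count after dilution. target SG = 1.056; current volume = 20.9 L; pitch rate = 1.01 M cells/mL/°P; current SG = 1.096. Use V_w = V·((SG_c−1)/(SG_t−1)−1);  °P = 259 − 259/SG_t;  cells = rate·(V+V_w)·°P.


V_w = 20.9·((1.096−1)/(1.056−1)−1) = 14.9286
V_final = 20.9 + 14.9286 = 35.8286
°P = 259 − 259/1.056 = 13.7348
cells = 1.01·35.8286·13.7348

497.0210 billion cells


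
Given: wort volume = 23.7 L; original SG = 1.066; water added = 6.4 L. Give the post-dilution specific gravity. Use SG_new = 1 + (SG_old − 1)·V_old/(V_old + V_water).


pts = (1.066 − 1)·1000·23.7/(23.7 + 6.4) = 51.9668
SG_new = 1 + 51.9668/1000

1.0520


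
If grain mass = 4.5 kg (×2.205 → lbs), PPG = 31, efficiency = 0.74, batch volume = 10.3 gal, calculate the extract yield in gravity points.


points = lbs × PPG × eff / vol
lbs = 4.5 × 2.205 = 9.9225
points = 9.9225 × 31 × 0.74 / 10.3

22.0992 points


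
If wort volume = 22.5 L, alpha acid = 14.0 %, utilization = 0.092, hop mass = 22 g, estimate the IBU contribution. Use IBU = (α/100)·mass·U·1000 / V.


IBU = (14.0/100)·22·0.092·1000 / 22.5

12.5938 IBU


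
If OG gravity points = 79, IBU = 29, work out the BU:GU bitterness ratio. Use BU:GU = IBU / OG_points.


BU:GU = 29 / 79

0.3671


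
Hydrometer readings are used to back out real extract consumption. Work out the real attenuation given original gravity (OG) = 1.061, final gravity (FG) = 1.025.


AA = (OG−FG)/(OG−1)·100;  RA = AA·0.8192
AA = (1.061 − 1.025)/(1.061 − 1)·100 = 59.0164
RA = 59.0164·0.8192

48.3462 %


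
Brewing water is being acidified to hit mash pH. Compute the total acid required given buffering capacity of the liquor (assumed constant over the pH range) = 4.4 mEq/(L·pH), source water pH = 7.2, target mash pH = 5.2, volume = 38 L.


acid = buffering capacity · (pH_source − pH_target) · V
acid = 4.4 · (7.2 − 5.2) · 38

334.4000 mEq


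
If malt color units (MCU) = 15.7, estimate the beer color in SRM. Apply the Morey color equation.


SRM = 1.4922 · MCU^0.6859
SRM = 1.4922 · 15.7^0.6859

9.8649 SRM


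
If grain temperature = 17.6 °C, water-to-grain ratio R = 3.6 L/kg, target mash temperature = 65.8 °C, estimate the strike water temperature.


T_strike = (0.41/R)·(T_mash − T_grain) + T_mash
T_strike = (0.41/3.6)·(65.8 − 17.6) + 65.8

71.2894 °C


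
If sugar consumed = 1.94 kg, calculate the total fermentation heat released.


Q = m_sugar · 590 kJ/kg
Q = 1.94 · 590

1144.6000 kJ


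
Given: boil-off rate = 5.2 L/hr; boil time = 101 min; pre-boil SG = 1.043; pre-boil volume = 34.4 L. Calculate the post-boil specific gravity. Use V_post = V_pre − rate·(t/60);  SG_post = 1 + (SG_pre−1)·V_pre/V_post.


V_post = 34.4 − 5.2·(101/60) = 25.6467
SG_post = 1 + (1.043 − 1)·34.4/25.6467

1.0577


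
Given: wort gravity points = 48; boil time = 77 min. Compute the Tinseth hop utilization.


U = 1.65·0.000125^(GP/1000) · (1 − e^(−0.04·t))/4.15
bigness = 1.65·0.000125^(48/1000) = 1.0719
boil_factor = (1 − e^(−0.04·77))/4.15 = 0.2299
U = 1.0719 · 0.2299

0.2464


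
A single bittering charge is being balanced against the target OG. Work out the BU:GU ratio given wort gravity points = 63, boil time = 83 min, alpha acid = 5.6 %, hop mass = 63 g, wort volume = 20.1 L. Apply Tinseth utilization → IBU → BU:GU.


U = 1.65·0.000125^(GP/1000)·(1−e^(−0.04t))/4.15;  IBU = (α/100)·m·U·1000/V;  BU:GU = IBU/GP
U = 1.65·0.000125^(63/1000)·(1−e^(−0.04·83))/4.15 = 0.2175
IBU = (5.6/100)·63·0.2175·1000/20.1 = 38.1840
BU:GU = 38.1840/63

0.6061


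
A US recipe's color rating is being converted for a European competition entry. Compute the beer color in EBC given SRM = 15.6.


EBC = SRM · 1.97
EBC = 15.6 · 1.97

30.7320 EBC


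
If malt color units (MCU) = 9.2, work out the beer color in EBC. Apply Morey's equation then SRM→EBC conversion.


SRM = 1.4922·MCU^0.6859;  EBC = SRM·1.97
SRM = 1.4922·9.2^0.6859 = 6.8374
EBC = 6.8374·1.97

13.4696 EBC


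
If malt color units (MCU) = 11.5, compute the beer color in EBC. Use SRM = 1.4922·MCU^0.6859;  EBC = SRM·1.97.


SRM = 1.4922·11.5^0.6859 = 7.9682
EBC = 7.9682·1.97

15.6973 EBC


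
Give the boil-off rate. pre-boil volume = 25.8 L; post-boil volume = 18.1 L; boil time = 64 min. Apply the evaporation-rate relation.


rate = (V_pre − V_post) / (t_min/60)
rate = (25.8 − 18.1) / (64/60)

7.2187 L/hr


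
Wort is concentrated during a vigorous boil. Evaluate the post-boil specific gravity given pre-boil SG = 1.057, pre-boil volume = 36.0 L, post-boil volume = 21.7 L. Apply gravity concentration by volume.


SG_post = 1 + (SG_pre − 1)·V_pre/V_post
pts_pre = (1.057 − 1)·1000 = 57.0000
pts_post = 57.0000·36.0/21.7 = 94.5622
SG_post = 1 + 94.5622/1000

1.0946


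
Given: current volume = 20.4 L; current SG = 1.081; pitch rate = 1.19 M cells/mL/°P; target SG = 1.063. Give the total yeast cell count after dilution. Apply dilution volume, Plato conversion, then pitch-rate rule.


V_w = V·((SG_c−1)/(SG_t−1)−1);  °P = 259 − 259/SG_t;  cells = rate·(V+V_w)·°P
V_w = 20.4·((1.081−1)/(1.063−1)−1) = 5.8286
V_final = 20.4 + 5.8286 = 26.2286
°P = 259 − 259/1.063 = 15.3500
cells = 1.19·26.2286·15.3500

479.1027 billion cells


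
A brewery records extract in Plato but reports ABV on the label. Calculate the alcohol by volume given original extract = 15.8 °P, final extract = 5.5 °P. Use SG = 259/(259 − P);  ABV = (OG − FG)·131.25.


OG = 259/(259 − 15.8) = 1.0650
FG = 259/(259 − 5.5) = 1.0217
ABV = (1.0650 − 1.0217)·131.25

5.6793 % ABV


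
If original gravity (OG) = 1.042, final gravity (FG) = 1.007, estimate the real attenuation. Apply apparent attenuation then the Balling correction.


AA = (OG−FG)/(OG−1)·100;  RA = AA·0.8192
AA = (1.042 − 1.007)/(1.042 − 1)·100 = 83.3333
RA = 83.3333·0.8192

68.2667 %


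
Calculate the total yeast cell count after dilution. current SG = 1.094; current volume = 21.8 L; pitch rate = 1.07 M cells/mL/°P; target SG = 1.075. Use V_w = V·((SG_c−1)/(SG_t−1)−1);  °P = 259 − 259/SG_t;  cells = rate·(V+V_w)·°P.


V_w = 21.8·((1.094−1)/(1.075−1)−1) = 5.5227
V_final = 21.8 + 5.5227 = 27.3227
°P = 259 − 259/1.075 = 18.0698
cells = 1.07·27.3227·18.0698

528.2742 billion cells


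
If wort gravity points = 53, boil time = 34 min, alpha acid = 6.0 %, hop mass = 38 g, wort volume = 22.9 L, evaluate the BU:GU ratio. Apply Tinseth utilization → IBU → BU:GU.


U = 1.65·0.000125^(GP/1000)·(1−e^(−0.04t))/4.15;  IBU = (α/100)·m·U·1000/V;  BU:GU = IBU/GP
U = 1.65·0.000125^(53/1000)·(1−e^(−0.04·34))/4.15 = 0.1836
IBU = (6.0/100)·38·0.1836·1000/22.9 = 18.2750
BU:GU = 18.2750/53

0.3448


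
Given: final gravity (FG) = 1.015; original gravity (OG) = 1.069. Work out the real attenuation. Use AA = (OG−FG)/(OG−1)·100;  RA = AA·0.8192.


AA = (1.069 − 1.015)/(1.069 − 1)·100 = 78.2609
RA = 78.2609·0.8192

64.1113 %


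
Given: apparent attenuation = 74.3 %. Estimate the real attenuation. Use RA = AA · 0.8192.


RA = 74.3 · 0.8192

60.8666 %


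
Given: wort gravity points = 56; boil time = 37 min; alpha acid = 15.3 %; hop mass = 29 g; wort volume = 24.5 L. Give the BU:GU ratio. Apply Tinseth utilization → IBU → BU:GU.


U = 1.65·0.000125^(GP/1000)·(1−e^(−0.04t))/4.15;  IBU = (α/100)·m·U·1000/V;  BU:GU = IBU/GP
U = 1.65·0.000125^(56/1000)·(1−e^(−0.04·37))/4.15 = 0.1856
IBU = (15.3/100)·29·0.1856·1000/24.5 = 33.6207
BU:GU = 33.6207/56

0.6004


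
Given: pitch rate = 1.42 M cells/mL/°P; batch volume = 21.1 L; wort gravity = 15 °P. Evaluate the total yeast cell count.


cells (billions) = rate · V_L · °P
cells = 1.42 · 21.1 · 15

449.4300 billion cells


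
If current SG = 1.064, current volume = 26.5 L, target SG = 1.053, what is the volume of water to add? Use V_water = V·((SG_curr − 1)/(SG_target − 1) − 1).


V_water = 26.5·((1.064 − 1)/(1.053 − 1) − 1)

5.5000 L


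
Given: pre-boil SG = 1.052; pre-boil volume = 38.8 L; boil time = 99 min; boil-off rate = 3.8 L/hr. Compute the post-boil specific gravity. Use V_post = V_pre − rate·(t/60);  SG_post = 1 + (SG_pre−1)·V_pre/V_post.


V_post = 38.8 − 3.8·(99/60) = 32.5300
SG_post = 1 + (1.052 − 1)·38.8/32.5300

1.0620


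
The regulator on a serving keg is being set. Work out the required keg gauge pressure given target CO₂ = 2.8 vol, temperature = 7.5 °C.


psi = vols/(0.01821 + 0.09011·e^(−0.04·T)) − 14.695
psi = 2.8/(0.01821 + 0.09011·e^(−0.04·7.5)) − 14.695

18.2597 psi


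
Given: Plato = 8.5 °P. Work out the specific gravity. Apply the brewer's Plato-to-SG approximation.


SG = 259/(259 − P)
SG = 259/(259 − 8.5)

1.0339


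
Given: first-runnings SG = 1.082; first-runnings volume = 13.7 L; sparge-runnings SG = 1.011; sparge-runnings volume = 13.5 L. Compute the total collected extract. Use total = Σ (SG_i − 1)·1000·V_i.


first = (1.082 − 1)·1000·13.7 = 1123.4000
sparge = (1.011 − 1)·1000·13.5 = 148.5000
total = 1123.4000 + 148.5000

1271.9000 gravity·L


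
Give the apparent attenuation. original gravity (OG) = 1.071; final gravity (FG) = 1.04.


AA = (OG − FG)/(OG − 1) · 100
AA = (1.071 − 1.04)/(1.071 − 1) · 100

43.6620 %


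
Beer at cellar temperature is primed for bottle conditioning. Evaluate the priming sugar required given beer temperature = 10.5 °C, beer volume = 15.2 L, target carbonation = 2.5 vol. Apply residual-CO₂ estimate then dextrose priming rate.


residual = 14.695·(0.01821 + 0.09011·e^(−0.04·T));  sugar = (target − residual)·4.0·V
residual = 14.695·(0.01821 + 0.09011·e^(−0.04·10.5)) = 1.1376
sugar = (2.5 − 1.1376)·4.0·15.2

82.8318 g


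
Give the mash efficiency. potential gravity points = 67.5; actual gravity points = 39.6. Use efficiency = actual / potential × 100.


efficiency = 39.6 / 67.5 × 100

58.6667 %


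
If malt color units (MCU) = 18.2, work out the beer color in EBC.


SRM = 1.4922·MCU^0.6859;  EBC = SRM·1.97
SRM = 1.4922·18.2^0.6859 = 10.9172
EBC = 10.9172·1.97

21.5068 EBC


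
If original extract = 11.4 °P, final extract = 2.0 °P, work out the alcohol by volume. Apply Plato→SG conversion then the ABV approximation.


SG = 259/(259 − P);  ABV = (OG − FG)·131.25
OG = 259/(259 − 11.4) = 1.0460
FG = 259/(259 − 2.0) = 1.0078
ABV = (1.0460 − 1.0078)·131.25

5.0216 % ABV


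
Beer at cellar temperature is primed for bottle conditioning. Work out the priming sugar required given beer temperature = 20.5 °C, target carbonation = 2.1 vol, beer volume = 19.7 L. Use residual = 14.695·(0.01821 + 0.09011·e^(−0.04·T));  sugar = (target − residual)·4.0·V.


residual = 14.695·(0.01821 + 0.09011·e^(−0.04·20.5)) = 0.8508
sugar = (2.1 − 0.8508)·4.0·19.7

98.4369 g


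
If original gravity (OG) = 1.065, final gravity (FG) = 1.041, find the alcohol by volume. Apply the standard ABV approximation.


ABV = (OG − FG) · 131.25
ABV = (1.065 − 1.041) · 131.25

3.1500 % ABV


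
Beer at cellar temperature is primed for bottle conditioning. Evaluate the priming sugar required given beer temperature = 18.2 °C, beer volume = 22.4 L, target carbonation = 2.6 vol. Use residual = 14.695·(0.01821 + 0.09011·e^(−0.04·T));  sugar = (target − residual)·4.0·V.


residual = 14.695·(0.01821 + 0.09011·e^(−0.04·18.2)) = 0.9070
sugar = (2.6 − 0.9070)·4.0·22.4

151.6927 g


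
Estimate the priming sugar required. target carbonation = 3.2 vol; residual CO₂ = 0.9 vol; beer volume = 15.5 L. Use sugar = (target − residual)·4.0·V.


sugar = (3.2 − 0.9)·4.0·15.5

142.6000 g


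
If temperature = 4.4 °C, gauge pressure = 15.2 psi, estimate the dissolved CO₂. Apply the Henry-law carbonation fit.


vols = (P + 14.695)·(0.01821 + 0.09011·e^(−0.04·T))
vols = (15.2 + 14.695)·(0.01821 + 0.09011·e^(−0.04·4.4))

2.8035 volumes


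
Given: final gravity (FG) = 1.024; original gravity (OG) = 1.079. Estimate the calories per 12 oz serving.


ABW = (OG−FG)·131.25·0.79/FG;  °P = 259 − 259/SG (for OG→OE and FG→AE);  RE = 0.1808·OE + 0.8192·AE;  Cal = (6.9·ABW + 4·(RE−0.1))·FG·3.55
ABW = (1.079 − 1.024)·131.25·0.79/1.024 = 5.5692
OE = 259 − 259/1.079 = 18.9629 °P
AE = 259 − 259/1.024 = 6.0703 °P
RE = 0.1808·18.9629 + 0.8192·6.0703 = 8.4013 °P
Cal = (6.9·5.5692 + 4·(8.4013−0.1))·1.024·3.55

260.3979 kcal


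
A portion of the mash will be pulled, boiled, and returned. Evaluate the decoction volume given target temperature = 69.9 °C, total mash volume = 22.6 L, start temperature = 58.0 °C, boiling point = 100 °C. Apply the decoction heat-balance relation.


V_dec = V_total·(T_target − T_start)/(T_boil − T_start)
V_dec = 22.6·(69.9 − 58.0)/(100 − 58.0)

6.4033 L


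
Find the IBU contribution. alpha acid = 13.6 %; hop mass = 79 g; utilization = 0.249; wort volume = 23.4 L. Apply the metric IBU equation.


IBU = (α/100)·mass·U·1000 / V
IBU = (13.6/100)·79·0.249·1000 / 23.4

114.3272 IBU


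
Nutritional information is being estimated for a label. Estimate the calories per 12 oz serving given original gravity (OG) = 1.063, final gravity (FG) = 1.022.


ABW = (OG−FG)·131.25·0.79/FG;  °P = 259 − 259/SG (for OG→OE and FG→AE);  RE = 0.1808·OE + 0.8192·AE;  Cal = (6.9·ABW + 4·(RE−0.1))·FG·3.55
ABW = (1.063 − 1.022)·131.25·0.79/1.022 = 4.1597
OE = 259 − 259/1.063 = 15.3500 °P
AE = 259 − 259/1.022 = 5.5753 °P
RE = 0.1808·15.3500 + 0.8192·5.5753 = 7.3426 °P
Cal = (6.9·4.1597 + 4·(7.3426−0.1))·1.022·3.55

209.2402 kcal


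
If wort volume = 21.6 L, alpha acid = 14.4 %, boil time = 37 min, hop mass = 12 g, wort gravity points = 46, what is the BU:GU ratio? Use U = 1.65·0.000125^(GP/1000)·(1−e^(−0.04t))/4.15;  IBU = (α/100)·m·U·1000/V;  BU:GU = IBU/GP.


U = 1.65·0.000125^(46/1000)·(1−e^(−0.04·37))/4.15 = 0.2031
IBU = (14.4/100)·12·0.2031·1000/21.6 = 16.2482
BU:GU = 16.2482/46

0.3532


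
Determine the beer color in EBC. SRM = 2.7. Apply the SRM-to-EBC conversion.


EBC = SRM · 1.97
EBC = 2.7 · 1.97

5.3190 EBC


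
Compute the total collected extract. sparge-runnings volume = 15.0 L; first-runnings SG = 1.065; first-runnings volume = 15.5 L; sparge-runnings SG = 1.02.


total = Σ (SG_i − 1)·1000·V_i
first = (1.065 − 1)·1000·15.5 = 1007.5000
sparge = (1.02 − 1)·1000·15.0 = 300.0000
total = 1007.5000 + 300.0000

1307.5000 gravity·L


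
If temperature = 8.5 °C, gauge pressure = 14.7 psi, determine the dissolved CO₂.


vols = (P + 14.695)·(0.01821 + 0.09011·e^(−0.04·T))
vols = (14.7 + 14.695)·(0.01821 + 0.09011·e^(−0.04·8.5))

2.4206 volumes


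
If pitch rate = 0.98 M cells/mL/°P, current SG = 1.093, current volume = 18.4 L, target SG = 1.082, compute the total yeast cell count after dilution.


V_w = V·((SG_c−1)/(SG_t−1)−1);  °P = 259 − 259/SG_t;  cells = rate·(V+V_w)·°P
V_w = 18.4·((1.093−1)/(1.082−1)−1) = 2.4683
V_final = 18.4 + 2.4683 = 20.8683
°P = 259 − 259/1.082 = 19.6285
cells = 0.98·20.8683·19.6285

401.4203 billion cells


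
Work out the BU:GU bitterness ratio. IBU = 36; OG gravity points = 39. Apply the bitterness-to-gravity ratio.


BU:GU = IBU / OG_points
BU:GU = 36 / 39

0.9231


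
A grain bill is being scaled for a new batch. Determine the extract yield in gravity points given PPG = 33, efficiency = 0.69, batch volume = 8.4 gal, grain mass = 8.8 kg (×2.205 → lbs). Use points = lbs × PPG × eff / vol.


lbs = 8.8 × 2.205 = 19.4040
points = 19.4040 × 33 × 0.69 / 8.4

52.5987 points


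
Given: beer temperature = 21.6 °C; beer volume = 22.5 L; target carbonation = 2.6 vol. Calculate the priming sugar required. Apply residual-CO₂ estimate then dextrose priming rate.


residual = 14.695·(0.01821 + 0.09011·e^(−0.04·T));  sugar = (target − residual)·4.0·V
residual = 14.695·(0.01821 + 0.09011·e^(−0.04·21.6)) = 0.8257
sugar = (2.6 − 0.8257)·4.0·22.5

159.6874 g


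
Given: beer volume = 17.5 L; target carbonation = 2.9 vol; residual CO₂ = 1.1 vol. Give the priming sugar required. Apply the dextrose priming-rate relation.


sugar = (target − residual)·4.0·V
sugar = (2.9 − 1.1)·4.0·17.5

126.0000 g


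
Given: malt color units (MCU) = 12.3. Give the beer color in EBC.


SRM = 1.4922·MCU^0.6859;  EBC = SRM·1.97
SRM = 1.4922·12.3^0.6859 = 8.3444
EBC = 8.3444·1.97

16.4384 EBC


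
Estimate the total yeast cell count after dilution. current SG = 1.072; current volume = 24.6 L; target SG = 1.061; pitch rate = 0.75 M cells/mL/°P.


V_w = V·((SG_c−1)/(SG_t−1)−1);  °P = 259 − 259/SG_t;  cells = rate·(V+V_w)·°P
V_w = 24.6·((1.072−1)/(1.061−1)−1) = 4.4361
V_final = 24.6 + 4.4361 = 29.0361
°P = 259 − 259/1.061 = 14.8907
cells = 0.75·29.0361·14.8907

324.2748 billion cells


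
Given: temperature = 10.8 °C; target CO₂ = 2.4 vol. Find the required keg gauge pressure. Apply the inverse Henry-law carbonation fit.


psi = vols/(0.01821 + 0.09011·e^(−0.04·T)) − 14.695
psi = 2.4/(0.01821 + 0.09011·e^(−0.04·10.8)) − 14.695

16.5916 psi


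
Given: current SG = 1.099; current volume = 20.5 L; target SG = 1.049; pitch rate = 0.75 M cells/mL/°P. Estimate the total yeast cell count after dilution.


V_w = V·((SG_c−1)/(SG_t−1)−1);  °P = 259 − 259/SG_t;  cells = rate·(V+V_w)·°P
V_w = 20.5·((1.099−1)/(1.049−1)−1) = 20.9184
V_final = 20.5 + 20.9184 = 41.4184
°P = 259 − 259/1.049 = 12.0982
cells = 0.75·41.4184·12.0982

375.8154 billion cells


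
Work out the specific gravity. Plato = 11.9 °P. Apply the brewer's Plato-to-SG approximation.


SG = 259/(259 − P)
SG = 259/(259 − 11.9)

1.0482


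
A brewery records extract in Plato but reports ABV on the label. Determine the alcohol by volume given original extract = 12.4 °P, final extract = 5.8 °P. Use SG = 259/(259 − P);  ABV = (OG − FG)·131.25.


OG = 259/(259 − 12.4) = 1.0503
FG = 259/(259 − 5.8) = 1.0229
ABV = (1.0503 − 1.0229)·131.25

3.5932 % ABV


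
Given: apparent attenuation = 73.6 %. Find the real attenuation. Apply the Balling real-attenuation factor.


RA = AA · 0.8192
RA = 73.6 · 0.8192

60.2931 %


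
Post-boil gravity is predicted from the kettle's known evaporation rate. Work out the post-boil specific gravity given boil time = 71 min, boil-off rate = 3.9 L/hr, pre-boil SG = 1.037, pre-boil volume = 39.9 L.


V_post = V_pre − rate·(t/60);  SG_post = 1 + (SG_pre−1)·V_pre/V_post
V_post = 39.9 − 3.9·(71/60) = 35.2850
SG_post = 1 + (1.037 − 1)·39.9/35.2850

1.0418


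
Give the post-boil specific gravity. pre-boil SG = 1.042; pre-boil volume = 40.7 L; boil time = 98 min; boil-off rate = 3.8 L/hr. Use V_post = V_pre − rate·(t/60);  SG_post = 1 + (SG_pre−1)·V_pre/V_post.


V_post = 40.7 − 3.8·(98/60) = 34.4933
SG_post = 1 + (1.042 − 1)·40.7/34.4933

1.0496


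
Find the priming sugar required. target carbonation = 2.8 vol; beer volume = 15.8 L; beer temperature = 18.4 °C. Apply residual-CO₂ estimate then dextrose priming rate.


residual = 14.695·(0.01821 + 0.09011·e^(−0.04·T));  sugar = (target − residual)·4.0·V
residual = 14.695·(0.01821 + 0.09011·e^(−0.04·18.4)) = 0.9019
sugar = (2.8 − 0.9019)·4.0·15.8

119.9595 g


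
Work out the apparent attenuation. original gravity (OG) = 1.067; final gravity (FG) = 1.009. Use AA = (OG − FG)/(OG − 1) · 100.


AA = (1.067 − 1.009)/(1.067 − 1) · 100

86.5672 %


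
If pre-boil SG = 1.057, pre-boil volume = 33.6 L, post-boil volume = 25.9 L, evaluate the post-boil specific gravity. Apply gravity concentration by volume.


SG_post = 1 + (SG_pre − 1)·V_pre/V_post
pts_pre = (1.057 − 1)·1000 = 57.0000
pts_post = 57.0000·33.6/25.9 = 73.9459
SG_post = 1 + 73.9459/1000

1.0739


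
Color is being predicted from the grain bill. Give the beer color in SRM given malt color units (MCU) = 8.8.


SRM = 1.4922 · MCU^0.6859
SRM = 1.4922 · 8.8^0.6859

6.6320 SRM


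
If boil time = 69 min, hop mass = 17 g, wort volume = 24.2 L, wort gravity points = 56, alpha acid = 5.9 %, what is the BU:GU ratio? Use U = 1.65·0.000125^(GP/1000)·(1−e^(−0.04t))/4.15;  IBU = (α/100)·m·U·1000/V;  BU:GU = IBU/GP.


U = 1.65·0.000125^(56/1000)·(1−e^(−0.04·69))/4.15 = 0.2251
IBU = (5.9/100)·17·0.2251·1000/24.2 = 9.3315
BU:GU = 9.3315/56

0.1666


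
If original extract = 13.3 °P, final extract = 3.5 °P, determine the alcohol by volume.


SG = 259/(259 − P);  ABV = (OG − FG)·131.25
OG = 259/(259 − 13.3) = 1.0541
FG = 259/(259 − 3.5) = 1.0137
ABV = (1.0541 − 1.0137)·131.25

5.3068 % ABV


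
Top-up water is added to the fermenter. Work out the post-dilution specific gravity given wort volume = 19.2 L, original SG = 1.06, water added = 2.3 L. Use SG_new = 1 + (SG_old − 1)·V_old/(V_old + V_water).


pts = (1.06 − 1)·1000·19.2/(19.2 + 2.3) = 53.5814
SG_new = 1 + 53.5814/1000

1.0536


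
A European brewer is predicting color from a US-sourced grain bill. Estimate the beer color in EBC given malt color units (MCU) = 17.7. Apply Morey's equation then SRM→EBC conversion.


SRM = 1.4922·MCU^0.6859;  EBC = SRM·1.97
SRM = 1.4922·17.7^0.6859 = 10.7106
EBC = 10.7106·1.97

21.0998 EBC


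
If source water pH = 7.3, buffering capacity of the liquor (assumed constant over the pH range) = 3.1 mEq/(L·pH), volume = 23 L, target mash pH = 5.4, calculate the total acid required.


acid = buffering capacity · (pH_source − pH_target) · V
acid = 3.1 · (7.3 − 5.4) · 23

135.4700 mEq


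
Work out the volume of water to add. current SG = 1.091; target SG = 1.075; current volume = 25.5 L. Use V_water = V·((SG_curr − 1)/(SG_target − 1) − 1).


V_water = 25.5·((1.091 − 1)/(1.075 − 1) − 1)

5.4400 L


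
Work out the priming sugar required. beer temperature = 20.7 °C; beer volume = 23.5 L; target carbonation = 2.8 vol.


residual = 14.695·(0.01821 + 0.09011·e^(−0.04·T));  sugar = (target − residual)·4.0·V
residual = 14.695·(0.01821 + 0.09011·e^(−0.04·20.7)) = 0.8462
sugar = (2.8 − 0.8462)·4.0·23.5

183.6615 g


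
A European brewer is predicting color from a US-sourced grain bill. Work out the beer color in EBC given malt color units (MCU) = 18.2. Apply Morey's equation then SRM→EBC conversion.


SRM = 1.4922·MCU^0.6859;  EBC = SRM·1.97
SRM = 1.4922·18.2^0.6859 = 10.9172
EBC = 10.9172·1.97

21.5068 EBC


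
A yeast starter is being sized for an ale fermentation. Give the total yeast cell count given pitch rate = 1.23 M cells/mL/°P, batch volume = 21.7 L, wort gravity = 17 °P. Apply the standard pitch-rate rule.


cells (billions) = rate · V_L · °P
cells = 1.23 · 21.7 · 17

453.7470 billion cells


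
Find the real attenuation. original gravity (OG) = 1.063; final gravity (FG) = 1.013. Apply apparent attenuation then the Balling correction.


AA = (OG−FG)/(OG−1)·100;  RA = AA·0.8192
AA = (1.063 − 1.013)/(1.063 − 1)·100 = 79.3651
RA = 79.3651·0.8192

65.0159 %


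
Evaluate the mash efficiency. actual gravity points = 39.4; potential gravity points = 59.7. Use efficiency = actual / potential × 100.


efficiency = 39.4 / 59.7 × 100

65.9966 %


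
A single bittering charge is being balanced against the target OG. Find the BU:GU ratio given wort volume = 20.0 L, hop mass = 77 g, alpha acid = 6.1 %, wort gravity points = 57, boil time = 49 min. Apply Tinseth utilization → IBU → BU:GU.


U = 1.65·0.000125^(GP/1000)·(1−e^(−0.04t))/4.15;  IBU = (α/100)·m·U·1000/V;  BU:GU = IBU/GP
U = 1.65·0.000125^(57/1000)·(1−e^(−0.04·49))/4.15 = 0.2047
IBU = (6.1/100)·77·0.2047·1000/20.0 = 48.0635
BU:GU = 48.0635/57

0.8432


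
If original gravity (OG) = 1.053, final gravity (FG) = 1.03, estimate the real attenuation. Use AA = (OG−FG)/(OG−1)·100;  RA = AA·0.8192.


AA = (1.053 − 1.03)/(1.053 − 1)·100 = 43.3962
RA = 43.3962·0.8192

35.5502 %


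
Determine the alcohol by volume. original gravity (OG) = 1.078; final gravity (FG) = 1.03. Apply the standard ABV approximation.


ABV = (OG − FG) · 131.25
ABV = (1.078 − 1.03) · 131.25

6.3000 % ABV


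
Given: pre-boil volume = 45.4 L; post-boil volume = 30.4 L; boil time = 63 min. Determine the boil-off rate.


rate = (V_pre − V_post) / (t_min/60)
rate = (45.4 − 30.4) / (63/60)

14.2857 L/hr


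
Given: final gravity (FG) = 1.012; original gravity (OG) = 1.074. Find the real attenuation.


AA = (OG−FG)/(OG−1)·100;  RA = AA·0.8192
AA = (1.074 − 1.012)/(1.074 − 1)·100 = 83.7838
RA = 83.7838·0.8192

68.6357 %


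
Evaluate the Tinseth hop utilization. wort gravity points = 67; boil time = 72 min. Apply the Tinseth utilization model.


U = 1.65·0.000125^(GP/1000) · (1 − e^(−0.04·t))/4.15
bigness = 1.65·0.000125^(67/1000) = 0.9036
boil_factor = (1 − e^(−0.04·72))/4.15 = 0.2274
U = 0.9036 · 0.2274

0.2055


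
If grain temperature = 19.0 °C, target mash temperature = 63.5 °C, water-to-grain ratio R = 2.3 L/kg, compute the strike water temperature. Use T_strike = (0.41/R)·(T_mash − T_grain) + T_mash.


T_strike = (0.41/2.3)·(63.5 − 19.0) + 63.5

71.4326 °C


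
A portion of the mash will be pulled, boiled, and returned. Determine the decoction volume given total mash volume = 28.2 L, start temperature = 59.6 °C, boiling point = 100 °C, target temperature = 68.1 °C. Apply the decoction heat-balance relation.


V_dec = V_total·(T_target − T_start)/(T_boil − T_start)
V_dec = 28.2·(68.1 − 59.6)/(100 − 59.6)

5.9332 L


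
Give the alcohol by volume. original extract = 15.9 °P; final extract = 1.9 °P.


SG = 259/(259 − P);  ABV = (OG − FG)·131.25
OG = 259/(259 − 15.9) = 1.0654
FG = 259/(259 − 1.9) = 1.0074
ABV = (1.0654 − 1.0074)·131.25

7.6145 % ABV


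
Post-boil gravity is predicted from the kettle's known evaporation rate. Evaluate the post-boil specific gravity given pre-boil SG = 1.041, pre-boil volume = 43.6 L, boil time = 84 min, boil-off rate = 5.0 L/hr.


V_post = V_pre − rate·(t/60);  SG_post = 1 + (SG_pre−1)·V_pre/V_post
V_post = 43.6 − 5.0·(84/60) = 36.6000
SG_post = 1 + (1.041 − 1)·43.6/36.6000

1.0488


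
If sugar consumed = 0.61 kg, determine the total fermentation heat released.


Q = m_sugar · 590 kJ/kg
Q = 0.61 · 590

359.9000 kJ


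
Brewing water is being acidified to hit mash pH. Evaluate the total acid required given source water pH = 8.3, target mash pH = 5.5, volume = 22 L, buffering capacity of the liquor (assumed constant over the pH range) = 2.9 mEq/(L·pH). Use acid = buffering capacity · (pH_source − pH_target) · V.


acid = 2.9 · (8.3 − 5.5) · 22

178.6400 mEq


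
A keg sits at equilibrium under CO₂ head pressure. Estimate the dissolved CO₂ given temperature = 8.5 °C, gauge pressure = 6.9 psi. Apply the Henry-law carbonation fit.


vols = (P + 14.695)·(0.01821 + 0.09011·e^(−0.04·T))
vols = (6.9 + 14.695)·(0.01821 + 0.09011·e^(−0.04·8.5))

1.7783 volumes


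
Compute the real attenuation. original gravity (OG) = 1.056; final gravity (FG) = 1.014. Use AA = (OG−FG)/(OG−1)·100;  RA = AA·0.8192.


AA = (1.056 − 1.014)/(1.056 − 1)·100 = 75.0000
RA = 75.0000·0.8192

61.4400 %
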